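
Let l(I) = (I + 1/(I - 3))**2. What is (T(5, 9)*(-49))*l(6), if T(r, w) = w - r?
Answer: -70756/9 ≈ -7861.8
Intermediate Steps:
l(I) = (I + 1/(-3 + I))**2
(T(5, 9)*(-49))*l(6) = ((9 - 1*5)*(-49))*((1 + 6**2 - 3*6)**2/(-3 + 6)**2) = ((9 - 5)*(-49))*((1 + 36 - 18)**2/3**2) = (4*(-49))*((1/9)*19**2) = -196*361/9 = -70756/9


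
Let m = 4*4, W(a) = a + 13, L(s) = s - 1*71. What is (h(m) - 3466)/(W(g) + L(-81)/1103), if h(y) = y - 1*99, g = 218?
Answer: -3914547/254641 ≈ -15.373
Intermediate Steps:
L(s) = -71 + s (L(s) = s - 71 = -71 + s)
W(a) = 13 + a
m = 16
h(y) = -99 + y (h(y) = y - 99 = -99 + y)
(h(m) - 3466)/(W(g) + L(-81)/1103) = ((-99 + 16) - 3466)/((13 + 218) + (-71 - 81)/1103) = (-83 - 3466)/(231 - 152*1/1103) = -3549/(231 - 152/1103) = -3549/254641/1103 = -3549*1103/254641 = -3914547/254641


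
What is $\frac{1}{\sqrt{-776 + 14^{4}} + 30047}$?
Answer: $\frac{30047}{902784569} - \frac{2 \sqrt{9410}}{902784569} \approx 3.3068 \cdot 10^{-5}$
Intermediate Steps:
$\frac{1}{\sqrt{-776 + 14^{4}} + 30047} = \frac{1}{\sqrt{-776 + 38416} + 30047} = \frac{1}{\sqrt{37640} + 30047} = \frac{1}{2 \sqrt{9410} + 30047} = \frac{1}{30047 + 2 \sqrt{9410}}$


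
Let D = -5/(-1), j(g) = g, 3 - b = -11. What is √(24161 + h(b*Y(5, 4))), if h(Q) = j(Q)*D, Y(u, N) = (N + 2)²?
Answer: √26681 ≈ 163.34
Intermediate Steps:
b = 14 (b = 3 - 1*(-11) = 3 + 11 = 14)
Y(u, N) = (2 + N)²
D = 5 (D = -5*(-1) = 5)
h(Q) = 5*Q (h(Q) = Q*5 = 5*Q)
√(24161 + h(b*Y(5, 4))) = √(24161 + 5*(14*(2 + 4)²)) = √(24161 + 5*(14*6²)) = √(24161 + 5*(14*36)) = √(24161 + 5*504) = √(24161 + 2520) = √26681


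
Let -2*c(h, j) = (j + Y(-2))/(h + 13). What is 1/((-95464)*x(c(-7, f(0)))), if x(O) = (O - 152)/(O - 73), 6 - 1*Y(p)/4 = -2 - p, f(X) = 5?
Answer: -905/176894792 ≈ -5.1160e-6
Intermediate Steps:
Y(p) = 32 + 4*p (Y(p) = 24 - 4*(-2 - p) = 24 + (8 + 4*p) = 32 + 4*p)
c(h, j) = -(24 + j)/(2*(13 + h)) (c(h, j) = -(j + (32 + 4*(-2)))/(2*(h + 13)) = -(j + (32 - 8))/(2*(13 + h)) = -(j + 24)/(2*(13 + h)) = -(24 + j)/(2*(13 + h)))
x(O) = (-152 + O)/(-73 + O)
1/((-95464)*x(c(-7, f(0)))) = 1/((-95464)*(((-152 + (-24 - 1*5)/(2*(13 - 7)))/(-73 + (-24 - 1*5)/(2*(13 - 7)))))) = -(-73 + (1/2)*(-24 - 5)/6)/(-152 + (1/2)*(-24 - 5)/6)/95464 = -(-73 + (1/2)*(1/6)*(-29))/(-152 + (1/2)*(1/6)*(-29))/95464 = -(-73 - 29/12)/(-152 - 29/12)/95464 = -1/(95464*(-1853/12/(-905/12))) = -1/(95464*((-12/905*(-1853/12)))) = -1/(95464*1853/905) = -1/95464*905/1853 = -905/176894792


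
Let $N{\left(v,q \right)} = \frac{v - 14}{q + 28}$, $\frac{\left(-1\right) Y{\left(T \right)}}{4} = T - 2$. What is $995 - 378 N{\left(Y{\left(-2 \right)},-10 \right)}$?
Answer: $953$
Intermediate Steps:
$Y{\left(T \right)} = 8 - 4 T$ ($Y{\left(T \right)} = - 4 \left(T - 2\right) = - 4 \left(-2 + T\right) = 8 - 4 T$)
$N{\left(v,q \right)} = \frac{-14 + v}{28 + q}$
$995 - 378 N{\left(Y{\left(-2 \right)},-10 \right)} = 995 - 378 \frac{-14 + \left(8 - -8\right)}{28 - 10} = 995 - 378 \frac{-14 + \left(8 + 8\right)}{18} = 995 - 378 \frac{-14 + 16}{18} = 995 - 378 \cdot \frac{1}{18} \cdot 2 = 995 - 42 = 953$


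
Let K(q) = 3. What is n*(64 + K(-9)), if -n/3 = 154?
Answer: -30954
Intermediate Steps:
n = -462 (n = -3*154 = -462)
n*(64 + K(-9)) = -462*(64 + 3) = -462*67 = -30954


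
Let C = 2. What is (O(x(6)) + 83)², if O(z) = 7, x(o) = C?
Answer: 8100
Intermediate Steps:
x(o) = 2
(O(x(6)) + 83)² = (7 + 83)² = 90² = 8100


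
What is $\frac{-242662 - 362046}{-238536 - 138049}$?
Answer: $\frac{604708}{376585} \approx 1.6058$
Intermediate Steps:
$\frac{-242662 - 362046}{-238536 - 138049} = - \frac{604708}{-376585} = \left(-604708\right) \left(- \frac{1}{376585}\right) = \frac{604708}{376585}$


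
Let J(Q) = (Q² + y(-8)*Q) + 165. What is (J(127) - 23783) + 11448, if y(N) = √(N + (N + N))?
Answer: 3959 + 254*I*√6 ≈ 3959.0 + 622.17*I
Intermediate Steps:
y(N) = √3*√N (y(N) = √(N + 2*N) = √(3*N) = √3*√N)
J(Q) = 165 + Q² + 2*I*Q*√6 (J(Q) = (Q² + (√3*√(-8))*Q) + 165 = (Q² + (√3*(2*I*√2))*Q) + 165 = (Q² + (2*I*√6)*Q) + 165 = (Q² + 2*I*Q*√6) + 165 = 165 + Q² + 2*I*Q*√6)
(J(127) - 23783) + 11448 = ((165 + 127² + 2*I*127*√6) - 23783) + 11448 = ((165 + 16129 + 254*I*√6) - 23783) + 11448 = ((16294 + 254*I*√6) - 23783) + 11448 = (-7489 + 254*I*√6) + 11448 = 3959 + 254*I*√6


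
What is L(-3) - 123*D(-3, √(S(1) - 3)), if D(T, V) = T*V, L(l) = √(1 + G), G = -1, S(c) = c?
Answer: 369*I*√2 ≈ 521.84*I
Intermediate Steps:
L(l) = 0 (L(l) = √(1 - 1) = √0 = 0)
L(-3) - 123*D(-3, √(S(1) - 3)) = 0 - (-369)*√(1 - 3) = 0 - (-369)*√(-2) = 0 - (-369)*I*√2 = 0 + 369*I*√2 = 369*I*√2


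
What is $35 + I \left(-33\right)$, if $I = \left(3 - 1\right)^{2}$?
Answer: $-97$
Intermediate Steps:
$I = 4$ ($I = 2^{2} = 4$)
$35 + I \left(-33\right) = 35 + 4 \left(-33\right) = 35 - 132 = -97$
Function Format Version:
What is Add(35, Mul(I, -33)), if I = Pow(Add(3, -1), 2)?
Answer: -97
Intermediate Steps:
I = 4 (I = Pow(2, 2) = 4)
Add(35, Mul(I, -33)) = Add(35, Mul(4, -33)) = Add(35, -132) = -97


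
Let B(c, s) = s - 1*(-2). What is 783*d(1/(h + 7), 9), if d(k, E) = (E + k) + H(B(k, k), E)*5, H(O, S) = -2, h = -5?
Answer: -783/2 ≈ -391.50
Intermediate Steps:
B(c, s) = 2 + s (B(c, s) = s + 2 = 2 + s)
d(k, E) = -10 + E + k (d(k, E) = (E + k) - 2*5 = (E + k) - 10 = -10 + E + k)
783*d(1/(h + 7), 9) = 783*(-10 + 9 + 1/(-5 + 7)) = 783*(-10 + 9 + 1/2) = 783*(-10 + 9 + ½) = 783*(-½) = -783/2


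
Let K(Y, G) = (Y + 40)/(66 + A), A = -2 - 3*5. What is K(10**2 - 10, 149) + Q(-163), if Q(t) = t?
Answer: -7857/49 ≈ -160.35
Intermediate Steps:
A = -17 (A = -2 - 15 = -17)
K(Y, G) = 40/49 + Y/49 (K(Y, G) = (Y + 40)/(66 - 17) = (40 + Y)/49 = (40 + Y)*(1/49) = 40/49 + Y/49)
K(10**2 - 10, 149) + Q(-163) = (40/49 + (10**2 - 10)/49) - 163 = (40/49 + (100 - 10)/49) - 163 = (40/49 + (1/49)*90) - 163 = (40/49 + 90/49) - 163 = 130/49 - 163 = -7857/49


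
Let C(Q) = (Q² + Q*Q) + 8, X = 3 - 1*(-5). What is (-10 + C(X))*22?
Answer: 2772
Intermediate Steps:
X = 8 (X = 3 + 5 = 8)
C(Q) = 8 + 2*Q² (C(Q) = (Q² + Q²) + 8 = 2*Q² + 8 = 8 + 2*Q²)
(-10 + C(X))*22 = (-10 + (8 + 2*8²))*22 = (-10 + (8 + 2*64))*22 = (-10 + (8 + 128))*22 = (-10 + 136)*22 = 126*22 = 2772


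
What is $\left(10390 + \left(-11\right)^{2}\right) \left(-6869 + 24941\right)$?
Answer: $189954792$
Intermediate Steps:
$\left(10390 + \left(-11\right)^{2}\right) \left(-6869 + 24941\right) = \left(10390 + 121\right) 18072 = 10511 \cdot 18072 = 189954792$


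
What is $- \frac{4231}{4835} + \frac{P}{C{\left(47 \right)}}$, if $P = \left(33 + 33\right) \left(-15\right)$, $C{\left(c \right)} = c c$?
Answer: $- \frac{14132929}{10680515} \approx -1.3232$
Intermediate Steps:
$C{\left(c \right)} = c^{2}$
$P = -990$ ($P = 66 \left(-15\right) = -990$)
$- \frac{4231}{4835} + \frac{P}{C{\left(47 \right)}} = - \frac{4231}{4835} - \frac{990}{47^{2}} = \left(-4231\right) \frac{1}{4835} - \frac{990}{2209} = - \frac{4231}{4835} - \frac{990}{2209} = - \frac{14132929}{10680515}$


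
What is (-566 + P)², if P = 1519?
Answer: 908209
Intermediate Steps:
(-566 + P)² = (-566 + 1519)² = 953² = 908209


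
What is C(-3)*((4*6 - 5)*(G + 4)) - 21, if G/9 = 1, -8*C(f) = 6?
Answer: -825/4 ≈ -206.25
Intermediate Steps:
C(f) = -¾ (C(f) = -⅛*6 = -¾)
G = 9 (G = 9*1 = 9)
C(-3)*((4*6 - 5)*(G + 4)) - 21 = -3*(4*6 - 5)*(9 + 4)/4 - 21 = -3*(24 - 5)*13/4 - 21 = -57*13/4 - 21 = -¾*247 - 21 = -741/4 - 21 = -825/4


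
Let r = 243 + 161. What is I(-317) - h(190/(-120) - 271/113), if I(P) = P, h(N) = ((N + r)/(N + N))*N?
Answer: -1402129/2712 ≈ -517.01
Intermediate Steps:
r = 404
h(N) = 202 + N/2 (h(N) = ((N + 404)/(N + N))*N = ((404 + N)/((2*N)))*N = ((404 + N)*(1/(2*N)))*N = ((404 + N)/(2*N))*N = 202 + N/2)
I(-317) - h(190/(-120) - 271/113) = -317 - (202 + (190/(-120) - 271/113)/2) = -317 - (202 + (190*(-1/120) - 271*1/113)/2) = -317 - (202 + (-19/12 - 271/113)/2) = -317 - (202 + (1/2)*(-5399/1356)) = -317 - (202 - 5399/2712) = -317 - 1*542425/2712 = -317 - 542425/2712 = -1402129/2712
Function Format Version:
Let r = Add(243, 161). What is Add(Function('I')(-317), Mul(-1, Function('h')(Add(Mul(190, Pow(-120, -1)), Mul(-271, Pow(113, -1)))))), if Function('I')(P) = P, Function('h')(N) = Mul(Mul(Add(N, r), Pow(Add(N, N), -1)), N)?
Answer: Rational(-1402129, 2712) ≈ -517.01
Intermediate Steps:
r = 404
Function('h')(N) = Add(202, Mul(Rational(1, 2), N)) (Function('h')(N) = Mul(Mul(Add(N, 404), Pow(Add(N, N), -1)), N) = Mul(Mul(Add(404, N), Pow(Mul(2, N), -1)), N) = Mul(Mul(Add(404, N), Mul(Rational(1, 2), Pow(N, -1))), N) = Mul(Mul(Rational(1, 2), Pow(N, -1), Add(404, N)), N) = Add(202, Mul(Rational(1, 2), N)))
Add(Function('I')(-317), Mul(-1, Function('h')(Add(Mul(190, Pow(-120, -1)), Mul(-271, Pow(113, -1)))))) = Add(-317, Mul(-1, Add(202, Mul(Rational(1, 2), Add(Mul(190, Pow(-120, -1)), Mul(-271, Pow(113, -1))))))) = Add(-317, Mul(-1, Add(202, Mul(Rational(1, 2), Add(Mul(190, Rational(-1, 120)), Mul(-271, Rational(1, 113))))))) = Add(-317, Mul(-1, Add(202, Mul(Rational(1, 2), Add(Rational(-19, 12), Rational(-271, 113)))))) = Add(-317, Mul(-1, Add(202, Mul(Rational(1, 2), Rational(-5399, 1356))))) = Add(-317, Mul(-1, Add(202, Rational(-5399, 2712)))) = Add(-317, Mul(-1, Rational(542425, 2712))) = Add(-317, Rational(-542425, 2712)) = Rational(-1402129, 2712)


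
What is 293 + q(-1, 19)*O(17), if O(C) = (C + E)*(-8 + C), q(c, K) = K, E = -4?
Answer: 2516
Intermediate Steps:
O(C) = (-8 + C)*(-4 + C) (O(C) = (C - 4)*(-8 + C) = (-4 + C)*(-8 + C) = (-8 + C)*(-4 + C))
293 + q(-1, 19)*O(17) = 293 + 19*(32 + 17**2 - 12*17) = 293 + 19*(32 + 289 - 204) = 293 + 19*117 = 293 + 2223 = 2516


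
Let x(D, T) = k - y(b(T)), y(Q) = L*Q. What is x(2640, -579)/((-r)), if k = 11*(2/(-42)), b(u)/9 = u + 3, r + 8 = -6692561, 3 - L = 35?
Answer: -3483659/140543949 ≈ -0.024787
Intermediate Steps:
L = -32 (L = 3 - 1*35 = 3 - 35 = -32)
r = -6692569 (r = -8 - 6692561 = -6692569)
b(u) = 27 + 9*u (b(u) = 9*(u + 3) = 9*(3 + u) = 27 + 9*u)
y(Q) = -32*Q
k = -11/21 (k = 11*(2*(-1/42)) = 11*(-1/21) = -11/21 ≈ -0.52381)
x(D, T) = 18133/21 + 288*T (x(D, T) = -11/21 - (-32)*(27 + 9*T) = -11/21 - (-864 - 288*T) = -11/21 + (864 + 288*T) = 18133/21 + 288*T)
x(2640, -579)/((-r)) = (18133/21 + 288*(-579))/((-1*(-6692569))) = (18133/21 - 166752)/6692569 = -3483659/21*1/6692569 = -3483659/140543949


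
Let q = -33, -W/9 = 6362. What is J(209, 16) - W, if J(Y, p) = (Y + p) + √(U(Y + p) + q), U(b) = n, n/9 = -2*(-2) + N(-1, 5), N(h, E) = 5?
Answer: 57483 + 4*√3 ≈ 57490.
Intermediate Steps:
W = -57258 (W = -9*6362 = -57258)
n = 81 (n = 9*(-2*(-2) + 5) = 9*(4 + 5) = 9*9 = 81)
U(b) = 81
J(Y, p) = Y + p + 4*√3 (J(Y, p) = (Y + p) + √(81 - 33) = (Y + p) + √48 = (Y + p) + 4*√3 = Y + p + 4*√3)
J(209, 16) - W = (209 + 16 + 4*√3) - 1*(-57258) = (225 + 4*√3) + 57258 = 57483 + 4*√3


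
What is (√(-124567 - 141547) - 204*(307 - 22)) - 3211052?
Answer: -3269192 + I*√266114 ≈ -3.2692e+6 + 515.86*I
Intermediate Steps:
(√(-124567 - 141547) - 204*(307 - 22)) - 3211052 = (√(-266114) - 204*285) - 3211052 = (I*√266114 - 58140) - 3211052 = (-58140 + I*√266114) - 3211052 = -3269192 + I*√266114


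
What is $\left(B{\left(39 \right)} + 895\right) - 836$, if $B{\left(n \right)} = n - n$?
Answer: $59$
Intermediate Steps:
$B{\left(n \right)} = 0$
$\left(B{\left(39 \right)} + 895\right) - 836 = \left(0 + 895\right) - 836 = 895 - 836 = 59$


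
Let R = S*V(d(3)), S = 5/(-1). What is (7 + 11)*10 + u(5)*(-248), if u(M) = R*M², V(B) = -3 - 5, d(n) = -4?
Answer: -247820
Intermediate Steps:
S = -5 (S = 5*(-1) = -5)
V(B) = -8
R = 40 (R = -5*(-8) = 40)
u(M) = 40*M²
(7 + 11)*10 + u(5)*(-248) = (7 + 11)*10 + (40*5²)*(-248) = 18*10 + (40*25)*(-248) = 180 + 1000*(-248) = 180 - 248000 = -247820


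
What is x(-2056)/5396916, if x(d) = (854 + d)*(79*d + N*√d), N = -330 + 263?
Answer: 48808412/1349229 + 40267*I*√514/1349229 ≈ 36.175 + 0.67662*I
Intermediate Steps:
N = -67
x(d) = (854 + d)*(-67*√d + 79*d) (x(d) = (854 + d)*(79*d - 67*√d) = (854 + d)*(-67*√d + 79*d))
x(-2056)/5396916 = (-114436*I*√514 - (-275504)*I*√514 + 79*(-2056)² + 67466*(-2056))/5396916 = (-114436*I*√514 - (-275504)*I*√514 + 79*4227136 - 138710096)*(1/5396916) = (-114436*I*√514 + 275504*I*√514 + 333943744 - 138710096)*(1/5396916) = (195233648 + 161068*I*√514)*(1/5396916) = 48808412/1349229 + 40267*I*√514/1349229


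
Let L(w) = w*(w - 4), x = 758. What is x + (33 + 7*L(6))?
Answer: 875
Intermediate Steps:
L(w) = w*(-4 + w)
x + (33 + 7*L(6)) = 758 + (33 + 7*(6*(-4 + 6))) = 758 + (33 + 7*(6*2)) = 758 + (33 + 7*12) = 758 + (33 + 84) = 758 + 117 = 875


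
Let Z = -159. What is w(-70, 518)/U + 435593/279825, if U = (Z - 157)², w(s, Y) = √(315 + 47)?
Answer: 435593/279825 + √362/99856 ≈ 1.5569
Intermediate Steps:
w(s, Y) = √362
U = 99856 (U = (-159 - 157)² = (-316)² = 99856)
w(-70, 518)/U + 435593/279825 = √362/99856 + 435593/279825 = 435593/279825 + √362/99856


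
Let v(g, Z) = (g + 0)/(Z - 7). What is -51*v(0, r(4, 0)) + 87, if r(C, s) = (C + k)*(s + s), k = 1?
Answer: 87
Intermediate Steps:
r(C, s) = 2*s*(1 + C) (r(C, s) = (C + 1)*(s + s) = (1 + C)*(2*s) = 2*s*(1 + C))
v(g, Z) = g/(-7 + Z)
-51*v(0, r(4, 0)) + 87 = -0/(-7 + 2*0*(1 + 4)) + 87 = -0/(-7 + 2*0*5) + 87 = -0/(-7 + 0) + 87 = -0/(-7) + 87 = -0*(-1)/7 + 87 = -51*0 + 87 = 0 + 87 = 87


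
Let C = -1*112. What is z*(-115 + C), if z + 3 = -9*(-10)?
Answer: -19749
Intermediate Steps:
C = -112
z = 87 (z = -3 - 9*(-10) = -3 + 90 = 87)
z*(-115 + C) = 87*(-115 - 112) = 87*(-227) = -19749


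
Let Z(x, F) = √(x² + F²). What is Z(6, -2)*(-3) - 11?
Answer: -11 - 6*√10 ≈ -29.974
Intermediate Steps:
Z(x, F) = √(F² + x²)
Z(6, -2)*(-3) - 11 = √((-2)² + 6²)*(-3) - 11 = √(4 + 36)*(-3) - 11 = √40*(-3) - 11 = (2*√10)*(-3) - 11 = -6*√10 - 11 = -11 - 6*√10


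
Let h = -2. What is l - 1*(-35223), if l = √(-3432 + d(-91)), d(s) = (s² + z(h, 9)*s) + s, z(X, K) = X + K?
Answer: 35223 + √4121 ≈ 35287.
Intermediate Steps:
z(X, K) = K + X
d(s) = s² + 8*s (d(s) = (s² + (9 - 2)*s) + s = (s² + 7*s) + s = s² + 8*s)
l = √4121 (l = √(-3432 - 91*(8 - 91)) = √(-3432 - 91*(-83)) = √(-3432 + 7553) = √4121 ≈ 64.195)
l - 1*(-35223) = √4121 - 1*(-35223) = √4121 + 35223 = 35223 + √4121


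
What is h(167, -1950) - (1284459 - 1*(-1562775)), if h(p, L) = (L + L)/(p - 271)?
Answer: -5694393/2 ≈ -2.8472e+6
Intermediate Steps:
h(p, L) = 2*L/(-271 + p) (h(p, L) = (2*L)/(-271 + p) = 2*L/(-271 + p))
h(167, -1950) - (1284459 - 1*(-1562775)) = 2*(-1950)/(-271 + 167) - (1284459 - 1*(-1562775)) = 2*(-1950)/(-104) - (1284459 + 1562775) = 2*(-1950)*(-1/104) - 1*2847234 = 75/2 - 2847234 = -5694393/2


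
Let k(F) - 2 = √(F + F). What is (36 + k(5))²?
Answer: (38 + √10)² ≈ 1694.3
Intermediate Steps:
k(F) = 2 + √2*√F (k(F) = 2 + √(F + F) = 2 + √(2*F) = 2 + √2*√F)
(36 + k(5))² = (36 + (2 + √2*√5))² = (36 + (2 + √10))² = (38 + √10)²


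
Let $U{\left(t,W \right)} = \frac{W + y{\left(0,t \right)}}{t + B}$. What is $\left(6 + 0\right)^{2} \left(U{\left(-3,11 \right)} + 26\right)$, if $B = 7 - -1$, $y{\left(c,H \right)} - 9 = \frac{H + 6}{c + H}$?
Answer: $\frac{5364}{5} \approx 1072.8$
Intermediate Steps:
$y{\left(c,H \right)} = 9 + \frac{6 + H}{H + c}$ ($y{\left(c,H \right)} = 9 + \frac{H + 6}{c + H} = 9 + \frac{6 + H}{H + c}$)
$B = 8$ ($B = 7 + 1 = 8$)
$U{\left(t,W \right)} = \frac{W + \frac{6 + 10 t}{t}}{8 + t}$ ($U{\left(t,W \right)} = \frac{W + \frac{6 + 9 \cdot 0 + 10 t}{t + 0}}{t + 8} = \frac{W + \frac{6 + 0 + 10 t}{t}}{8 + t} = \frac{W + \frac{6 + 10 t}{t}}{8 + t}$)
$\left(6 + 0\right)^{2} \left(U{\left(-3,11 \right)} + 26\right) = \left(6 + 0\right)^{2} \left(\frac{6 + 10 \left(-3\right) + 11 \left(-3\right)}{\left(-3\right) \left(8 - 3\right)} + 26\right) = 6^{2} \left(- \frac{6 - 30 - 33}{3 \cdot 5} + 26\right) = 36 \left(\left(- \frac{1}{3}\right) \frac{1}{5} \left(-57\right) + 26\right) = 36 \left(\frac{19}{5} + 26\right) = 36 \cdot \frac{149}{5} = \frac{5364}{5}$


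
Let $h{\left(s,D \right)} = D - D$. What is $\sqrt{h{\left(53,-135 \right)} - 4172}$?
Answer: $2 i \sqrt{1043} \approx 64.591 i$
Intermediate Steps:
$h{\left(s,D \right)} = 0$
$\sqrt{h{\left(53,-135 \right)} - 4172} = \sqrt{0 - 4172} = \sqrt{-4172} = 2 i \sqrt{1043}$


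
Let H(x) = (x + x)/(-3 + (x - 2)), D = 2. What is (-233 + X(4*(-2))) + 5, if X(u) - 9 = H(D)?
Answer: -661/3 ≈ -220.33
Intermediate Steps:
H(x) = 2*x/(-5 + x) (H(x) = (2*x)/(-3 + (-2 + x)) = (2*x)/(-5 + x) = 2*x/(-5 + x))
X(u) = 23/3 (X(u) = 9 + 2*2/(-5 + 2) = 9 + 2*2/(-3) = 9 + 2*2*(-⅓) = 9 - 4/3 = 23/3)
(-233 + X(4*(-2))) + 5 = (-233 + 23/3) + 5 = -676/3 + 5 = -661/3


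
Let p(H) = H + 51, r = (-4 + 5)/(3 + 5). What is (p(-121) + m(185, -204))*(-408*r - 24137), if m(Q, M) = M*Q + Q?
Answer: 910073500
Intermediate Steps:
m(Q, M) = Q + M*Q
r = ⅛ (r = 1/8 = 1*(⅛) = ⅛ ≈ 0.12500)
p(H) = 51 + H
(p(-121) + m(185, -204))*(-408*r - 24137) = ((51 - 121) + 185*(1 - 204))*(-408*⅛ - 24137) = (-70 + 185*(-203))*(-51 - 24137) = (-70 - 37555)*(-24188) = -37625*(-24188) = 910073500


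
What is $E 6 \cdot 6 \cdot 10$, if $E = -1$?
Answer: $-360$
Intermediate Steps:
$E 6 \cdot 6 \cdot 10 = \left(-1\right) 6 \cdot 6 \cdot 10 = \left(-6\right) 6 \cdot 10 = \left(-36\right) 10 = -360$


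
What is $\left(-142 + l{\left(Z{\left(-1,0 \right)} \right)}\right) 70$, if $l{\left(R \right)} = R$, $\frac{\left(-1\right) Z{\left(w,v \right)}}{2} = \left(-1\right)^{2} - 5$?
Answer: $-9380$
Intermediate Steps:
$Z{\left(w,v \right)} = 8$ ($Z{\left(w,v \right)} = - 2 \left(\left(-1\right)^{2} - 5\right) = - 2 \left(1 - 5\right) = \left(-2\right) \left(-4\right) = 8$)
$\left(-142 + l{\left(Z{\left(-1,0 \right)} \right)}\right) 70 = \left(-142 + 8\right) 70 = \left(-134\right) 70 = -9380$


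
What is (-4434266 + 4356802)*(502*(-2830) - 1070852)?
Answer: 193002485568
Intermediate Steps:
(-4434266 + 4356802)*(502*(-2830) - 1070852) = -77464*(-1420660 - 1070852) = -77464*(-2491512) = 193002485568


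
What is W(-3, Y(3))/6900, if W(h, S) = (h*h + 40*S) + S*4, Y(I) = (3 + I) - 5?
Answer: 53/6900 ≈ 0.0076812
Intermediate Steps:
Y(I) = -2 + I
W(h, S) = h**2 + 44*S (W(h, S) = (h**2 + 40*S) + 4*S = h**2 + 44*S)
W(-3, Y(3))/6900 = ((-3)**2 + 44*(-2 + 3))/6900 = (9 + 44*1)*(1/6900) = (9 + 44)*(1/6900) = 53*(1/6900) = 53/6900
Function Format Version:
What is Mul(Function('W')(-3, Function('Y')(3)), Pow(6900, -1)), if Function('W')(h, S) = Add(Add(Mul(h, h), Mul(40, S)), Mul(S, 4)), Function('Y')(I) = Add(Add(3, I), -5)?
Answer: Rational(53, 6900) ≈ 0.0076812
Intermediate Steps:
Function('Y')(I) = Add(-2, I)
Function('W')(h, S) = Add(Pow(h, 2), Mul(44, S)) (Function('W')(h, S) = Add(Add(Pow(h, 2), Mul(40, S)), Mul(4, S)) = Add(Pow(h, 2), Mul(44, S)))
Mul(Function('W')(-3, Function('Y')(3)), Pow(6900, -1)) = Mul(Add(Pow(-3, 2), Mul(44, Add(-2, 3))), Pow(6900, -1)) = Mul(Add(9, Mul(44, 1)), Rational(1, 6900)) = Mul(Add(9, 44), Rational(1, 6900)) = Mul(53, Rational(1, 6900)) = Rational(53, 6900)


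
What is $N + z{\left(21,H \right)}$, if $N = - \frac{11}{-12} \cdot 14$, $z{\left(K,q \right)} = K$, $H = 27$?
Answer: $\frac{203}{6} \approx 33.833$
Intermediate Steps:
$N = \frac{77}{6}$ ($N = \left(-11\right) \left(- \frac{1}{12}\right) 14 = \frac{11}{12} \cdot 14 = \frac{77}{6} \approx 12.833$)
$N + z{\left(21,H \right)} = \frac{77}{6} + 21 = \frac{203}{6}$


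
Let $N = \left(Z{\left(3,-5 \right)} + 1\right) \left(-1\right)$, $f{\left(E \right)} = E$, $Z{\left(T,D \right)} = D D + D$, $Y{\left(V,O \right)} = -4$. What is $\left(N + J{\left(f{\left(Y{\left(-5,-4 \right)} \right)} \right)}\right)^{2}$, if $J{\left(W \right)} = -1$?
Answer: $484$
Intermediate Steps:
$Z{\left(T,D \right)} = D + D^{2}$ ($Z{\left(T,D \right)} = D^{2} + D = D + D^{2}$)
$N = -21$ ($N = \left(- 5 \left(1 - 5\right) + 1\right) \left(-1\right) = \left(\left(-5\right) \left(-4\right) + 1\right) \left(-1\right) = \left(20 + 1\right) \left(-1\right) = 21 \left(-1\right) = -21$)
$\left(N + J{\left(f{\left(Y{\left(-5,-4 \right)} \right)} \right)}\right)^{2} = \left(-21 - 1\right)^{2} = \left(-22\right)^{2} = 484$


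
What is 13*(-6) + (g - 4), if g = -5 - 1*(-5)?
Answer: -82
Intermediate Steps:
g = 0 (g = -5 + 5 = 0)
13*(-6) + (g - 4) = 13*(-6) + (0 - 4) = -78 - 4 = -82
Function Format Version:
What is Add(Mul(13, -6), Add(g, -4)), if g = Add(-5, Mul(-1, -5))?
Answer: -82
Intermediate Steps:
g = 0 (g = Add(-5, 5) = 0)
Add(Mul(13, -6), Add(g, -4)) = Add(Mul(13, -6), Add(0, -4)) = Add(-78, -4) = -82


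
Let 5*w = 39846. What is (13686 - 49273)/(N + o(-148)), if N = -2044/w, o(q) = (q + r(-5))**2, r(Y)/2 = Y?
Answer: -708999801/497352662 ≈ -1.4255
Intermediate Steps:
w = 39846/5 (w = (1/5)*39846 = 39846/5 ≈ 7969.2)
r(Y) = 2*Y
o(q) = (-10 + q)**2 (o(q) = (q + 2*(-5))**2 = (q - 10)**2 = (-10 + q)**2)
N = -5110/19923 (N = -2044/39846/5 = -2044*5/39846 = -5110/19923 ≈ -0.25649)
(13686 - 49273)/(N + o(-148)) = (13686 - 49273)/(-5110/19923 + (-10 - 148)**2) = -35587/(-5110/19923 + (-158)**2) = -35587/(-5110/19923 + 24964) = -35587/497352662/19923 = -35587*19923/497352662 = -708999801/497352662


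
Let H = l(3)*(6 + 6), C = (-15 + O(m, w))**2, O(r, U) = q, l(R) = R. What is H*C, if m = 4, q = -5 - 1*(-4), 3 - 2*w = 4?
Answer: 9216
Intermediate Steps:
w = -1/2 (w = 3/2 - 1/2*4 = 3/2 - 2 = -1/2 ≈ -0.50000)
q = -1 (q = -5 + 4 = -1)
O(r, U) = -1
C = 256 (C = (-15 - 1)**2 = (-16)**2 = 256)
H = 36 (H = 3*(6 + 6) = 3*12 = 36)
H*C = 36*256 = 9216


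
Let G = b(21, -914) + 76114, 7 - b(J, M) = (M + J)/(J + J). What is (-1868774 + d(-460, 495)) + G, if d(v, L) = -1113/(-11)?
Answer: -828149117/462 ≈ -1.7925e+6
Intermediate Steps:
b(J, M) = 7 - (J + M)/(2*J) (b(J, M) = 7 - (M + J)/(J + J) = 7 - (J + M)/(2*J))
d(v, L) = 1113/11 (d(v, L) = -1113*(-1/11) = 1113/11)
G = 3197975/42 (G = (1/2)*(-1*(-914) + 13*21)/21 + 76114 = (1/2)*(1/21)*(914 + 273) + 76114 = (1/2)*(1/21)*1187 + 76114 = 1187/42 + 76114 = 3197975/42 ≈ 76142.)
(-1868774 + d(-460, 495)) + G = (-1868774 + 1113/11) + 3197975/42 = -20555401/11 + 3197975/42 = -828149117/462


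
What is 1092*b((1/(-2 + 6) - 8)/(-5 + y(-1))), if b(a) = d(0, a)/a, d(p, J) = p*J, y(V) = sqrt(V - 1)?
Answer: 0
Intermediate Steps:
y(V) = sqrt(-1 + V)
d(p, J) = J*p
b(a) = 0 (b(a) = (a*0)/a = 0/a = 0)
1092*b((1/(-2 + 6) - 8)/(-5 + y(-1))) = 1092*0 = 0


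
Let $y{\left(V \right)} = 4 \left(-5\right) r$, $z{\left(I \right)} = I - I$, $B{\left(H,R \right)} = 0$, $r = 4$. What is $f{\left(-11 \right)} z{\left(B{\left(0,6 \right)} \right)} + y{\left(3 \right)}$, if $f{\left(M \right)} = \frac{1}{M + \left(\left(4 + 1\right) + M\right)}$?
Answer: $-80$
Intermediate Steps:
$f{\left(M \right)} = \frac{1}{5 + 2 M}$ ($f{\left(M \right)} = \frac{1}{M + \left(5 + M\right)} = \frac{1}{5 + 2 M}$)
$z{\left(I \right)} = 0$
$y{\left(V \right)} = -80$ ($y{\left(V \right)} = 4 \left(-5\right) 4 = \left(-20\right) 4 = -80$)
$f{\left(-11 \right)} z{\left(B{\left(0,6 \right)} \right)} + y{\left(3 \right)} = \frac{1}{5 + 2 \left(-11\right)} 0 - 80 = \frac{1}{5 - 22} \cdot 0 - 80 = \frac{1}{-17} \cdot 0 - 80 = \left(- \frac{1}{17}\right) 0 - 80 = 0 - 80 = -80$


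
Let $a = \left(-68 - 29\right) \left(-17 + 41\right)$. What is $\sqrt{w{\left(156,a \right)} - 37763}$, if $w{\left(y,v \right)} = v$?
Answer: $i \sqrt{40091} \approx 200.23 i$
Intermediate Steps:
$a = -2328$ ($a = \left(-68 - 29\right) 24 = \left(-97\right) 24 = -2328$)
$\sqrt{w{\left(156,a \right)} - 37763} = \sqrt{-2328 - 37763} = \sqrt{-40091} = i \sqrt{40091}$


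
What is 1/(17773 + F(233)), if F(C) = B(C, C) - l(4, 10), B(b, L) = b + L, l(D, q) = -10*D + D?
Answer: 1/18275 ≈ 5.4720e-5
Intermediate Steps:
l(D, q) = -9*D
B(b, L) = L + b
F(C) = 36 + 2*C (F(C) = (C + C) - (-9)*4 = 2*C - 1*(-36) = 2*C + 36 = 36 + 2*C)
1/(17773 + F(233)) = 1/(17773 + (36 + 2*233)) = 1/(17773 + (36 + 466)) = 1/(17773 + 502) = 1/18275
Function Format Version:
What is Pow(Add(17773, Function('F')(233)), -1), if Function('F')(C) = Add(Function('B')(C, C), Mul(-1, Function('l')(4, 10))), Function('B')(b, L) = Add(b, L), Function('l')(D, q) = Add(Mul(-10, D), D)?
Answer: Rational(1, 18275) ≈ 5.4720e-5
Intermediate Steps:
Function('l')(D, q) = Mul(-9, D)
Function('B')(b, L) = Add(L, b)
Function('F')(C) = Add(36, Mul(2, C)) (Function('F')(C) = Add(Add(C, C), Mul(-1, Mul(-9, 4))) = Add(Mul(2, C), Mul(-1, -36)) = Add(Mul(2, C), 36) = Add(36, Mul(2, C)))
Pow(Add(17773, Function('F')(233)), -1) = Pow(Add(17773, Add(36, Mul(2, 233))), -1) = Pow(Add(17773, Add(36, 466)), -1) = Pow(Add(17773, 502), -1) = Pow(18275, -1) = Rational(1, 18275)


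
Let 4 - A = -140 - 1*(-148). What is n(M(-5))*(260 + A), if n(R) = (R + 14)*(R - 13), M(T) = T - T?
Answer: -46592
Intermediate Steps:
M(T) = 0
n(R) = (-13 + R)*(14 + R) (n(R) = (14 + R)*(-13 + R) = (-13 + R)*(14 + R))
A = -4 (A = 4 - (-140 - 1*(-148)) = 4 - (-140 + 148) = 4 - 1*8 = 4 - 8 = -4)
n(M(-5))*(260 + A) = (-182 + 0 + 0²)*(260 - 4) = (-182 + 0 + 0)*256 = -182*256 = -46592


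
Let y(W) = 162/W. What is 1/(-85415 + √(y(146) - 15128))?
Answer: -6235295/532588826688 - I*√80611199/532588826688 ≈ -1.1708e-5 - 1.6858e-8*I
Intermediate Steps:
1/(-85415 + √(y(146) - 15128)) = 1/(-85415 + √(162/146 - 15128)) = 1/(-85415 + √(162*(1/146) - 15128)) = 1/(-85415 + √(81/73 - 15128)) = 1/(-85415 + √(-1104263/73)) = 1/(-85415 + I*√80611199/73)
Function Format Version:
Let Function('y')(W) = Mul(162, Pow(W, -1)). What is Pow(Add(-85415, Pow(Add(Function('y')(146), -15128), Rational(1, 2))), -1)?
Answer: Add(Rational(-6235295, 532588826688), Mul(Rational(-1, 532588826688), I, Pow(80611199, Rational(1, 2)))) ≈ Add(-1.1708e-5, Mul(-1.6858e-8, I))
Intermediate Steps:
Pow(Add(-85415, Pow(Add(Function('y')(146), -15128), Rational(1, 2))), -1) = Pow(Add(-85415, Pow(Add(Mul(162, Pow(146, -1)), -15128), Rational(1, 2))), -1) = Pow(Add(-85415, Pow(Add(Mul(162, Rational(1, 146)), -15128), Rational(1, 2))), -1) = Pow(Add(-85415, Pow(Add(Rational(81, 73), -15128), Rational(1, 2))), -1) = Pow(Add(-85415, Pow(Rational(-1104263, 73), Rational(1, 2))), -1) = Pow(Add(-85415, Mul(Rational(1, 73), I, Pow(80611199, Rational(1, 2)))), -1)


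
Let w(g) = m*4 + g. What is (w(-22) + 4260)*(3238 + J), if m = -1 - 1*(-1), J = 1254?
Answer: 19037096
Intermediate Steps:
m = 0 (m = -1 + 1 = 0)
w(g) = g (w(g) = 0*4 + g = 0 + g = g)
(w(-22) + 4260)*(3238 + J) = (-22 + 4260)*(3238 + 1254) = 4238*4492 = 19037096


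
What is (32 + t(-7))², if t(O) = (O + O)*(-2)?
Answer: 3600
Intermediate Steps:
t(O) = -4*O (t(O) = (2*O)*(-2) = -4*O)
(32 + t(-7))² = (32 - 4*(-7))² = (32 + 28)² = 60² = 3600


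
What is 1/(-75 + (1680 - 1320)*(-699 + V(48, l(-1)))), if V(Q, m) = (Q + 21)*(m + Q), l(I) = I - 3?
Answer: 1/841245 ≈ 1.1887e-6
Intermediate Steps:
l(I) = -3 + I
V(Q, m) = (21 + Q)*(Q + m)
1/(-75 + (1680 - 1320)*(-699 + V(48, l(-1)))) = 1/(-75 + (1680 - 1320)*(-699 + (48² + 21*48 + 21*(-3 - 1) + 48*(-3 - 1)))) = 1/(-75 + 360*(-699 + (2304 + 1008 + 21*(-4) + 48*(-4)))) = 1/(-75 + 360*(-699 + (2304 + 1008 - 84 - 192))) = 1/(-75 + 360*(-699 + 3036)) = 1/(-75 + 360*2337) = 1/(-75 + 841320) = 1/841245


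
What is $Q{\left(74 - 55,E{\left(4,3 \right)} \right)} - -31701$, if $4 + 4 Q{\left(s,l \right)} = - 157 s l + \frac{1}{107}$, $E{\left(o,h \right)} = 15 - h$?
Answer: $\frac{9737429}{428} \approx 22751.0$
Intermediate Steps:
$Q{\left(s,l \right)} = - \frac{427}{428} - \frac{157 l s}{4}$ ($Q{\left(s,l \right)} = -1 + \frac{- 157 s l + \frac{1}{107}}{4} = -1 + \frac{- 157 l s + \frac{1}{107}}{4} = -1 + \frac{\frac{1}{107} - 157 l s}{4} = -1 - \left(- \frac{1}{428} + \frac{157 l s}{4}\right) = - \frac{427}{428} - \frac{157 l s}{4}$)
$Q{\left(74 - 55,E{\left(4,3 \right)} \right)} - -31701 = \left(- \frac{427}{428} - \frac{157 \left(15 - 3\right) \left(74 - 55\right)}{4}\right) - -31701 = \left(- \frac{427}{428} - \frac{157 \left(15 - 3\right) \left(74 - 55\right)}{4}\right) + 31701 = \left(- \frac{427}{428} - 471 \cdot 19\right) + 31701 = \left(- \frac{427}{428} - 8949\right) + 31701 = - \frac{3830599}{428} + 31701 = \frac{9737429}{428}$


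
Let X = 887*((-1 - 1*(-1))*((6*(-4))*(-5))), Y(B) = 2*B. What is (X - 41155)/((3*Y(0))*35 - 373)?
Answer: 41155/373 ≈ 110.34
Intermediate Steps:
X = 0 (X = 887*((-1 + 1)*(-24*(-5))) = 887*(0*120) = 887*0 = 0)
(X - 41155)/((3*Y(0))*35 - 373) = (0 - 41155)/((3*(2*0))*35 - 373) = -41155/((3*0)*35 - 373) = -41155/(0*35 - 373) = -41155/(0 - 373) = -41155/(-373) = -41155*(-1/373) = 41155/373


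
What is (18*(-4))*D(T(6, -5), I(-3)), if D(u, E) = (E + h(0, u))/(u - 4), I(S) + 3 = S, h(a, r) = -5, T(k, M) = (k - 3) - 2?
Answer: -264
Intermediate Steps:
T(k, M) = -5 + k (T(k, M) = (-3 + k) - 2 = -5 + k)
I(S) = -3 + S
D(u, E) = (-5 + E)/(-4 + u) (D(u, E) = (E - 5)/(u - 4) = (-5 + E)/(-4 + u))
(18*(-4))*D(T(6, -5), I(-3)) = (18*(-4))*((-5 + (-3 - 3))/(-4 + (-5 + 6))) = -72*(-5 - 6)/(-4 + 1) = -72*(-11)/(-3) = -(-24)*(-11) = -72*11/3 = -264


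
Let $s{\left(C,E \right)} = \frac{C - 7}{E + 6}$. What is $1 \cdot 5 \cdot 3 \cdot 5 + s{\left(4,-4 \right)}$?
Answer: $\frac{147}{2} \approx 73.5$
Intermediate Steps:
$s{\left(C,E \right)} = \frac{-7 + C}{6 + E}$ ($s{\left(C,E \right)} = \frac{C - 7}{6 + E} = \frac{-7 + C}{6 + E}$)
$1 \cdot 5 \cdot 3 \cdot 5 + s{\left(4,-4 \right)} = 1 \cdot 5 \cdot 3 \cdot 5 + \frac{-7 + 4}{6 - 4} = 1 \cdot 15 \cdot 5 + \frac{1}{2} \left(-3\right) = 1 \cdot 75 + \frac{1}{2} \left(-3\right) = 75 - \frac{3}{2} = \frac{147}{2}$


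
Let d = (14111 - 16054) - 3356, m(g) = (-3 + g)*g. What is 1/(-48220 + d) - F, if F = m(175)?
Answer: -1610921901/53519 ≈ -30100.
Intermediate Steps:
m(g) = g*(-3 + g)
F = 30100 (F = 175*(-3 + 175) = 175*172 = 30100)
d = -5299 (d = -1943 - 3356 = -5299)
1/(-48220 + d) - F = 1/(-48220 - 5299) - 1*30100 = 1/(-53519) - 30100 = -1/53519 - 30100 = -1610921901/53519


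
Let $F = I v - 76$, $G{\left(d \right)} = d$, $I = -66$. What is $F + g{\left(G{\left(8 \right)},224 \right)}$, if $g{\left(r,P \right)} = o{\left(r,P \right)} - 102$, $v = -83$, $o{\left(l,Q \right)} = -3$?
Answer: $5297$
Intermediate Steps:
$g{\left(r,P \right)} = -105$ ($g{\left(r,P \right)} = -3 - 102 = -105$)
$F = 5402$ ($F = \left(-66\right) \left(-83\right) - 76 = 5478 - 76 = 5402$)
$F + g{\left(G{\left(8 \right)},224 \right)} = 5402 - 105 = 5297$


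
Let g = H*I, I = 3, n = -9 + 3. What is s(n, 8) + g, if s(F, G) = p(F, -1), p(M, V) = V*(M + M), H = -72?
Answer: -204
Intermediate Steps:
n = -6
p(M, V) = 2*M*V (p(M, V) = V*(2*M) = 2*M*V)
g = -216 (g = -72*3 = -216)
s(F, G) = -2*F (s(F, G) = 2*F*(-1) = -2*F)
s(n, 8) + g = -2*(-6) - 216 = 12 - 216 = -204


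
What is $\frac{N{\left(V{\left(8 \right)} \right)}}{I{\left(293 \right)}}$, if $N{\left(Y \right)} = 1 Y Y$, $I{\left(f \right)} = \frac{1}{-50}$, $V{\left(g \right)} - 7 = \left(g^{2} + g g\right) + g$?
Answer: $-1022450$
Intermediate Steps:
$V{\left(g \right)} = 7 + g + 2 g^{2}$ ($V{\left(g \right)} = 7 + \left(\left(g^{2} + g g\right) + g\right) = 7 + \left(\left(g^{2} + g^{2}\right) + g\right) = 7 + \left(2 g^{2} + g\right) = 7 + \left(g + 2 g^{2}\right) = 7 + g + 2 g^{2}$)
$I{\left(f \right)} = - \frac{1}{50}$
$N{\left(Y \right)} = Y^{2}$ ($N{\left(Y \right)} = Y Y = Y^{2}$)
$\frac{N{\left(V{\left(8 \right)} \right)}}{I{\left(293 \right)}} = \frac{\left(7 + 8 + 2 \cdot 8^{2}\right)^{2}}{- \frac{1}{50}} = \left(7 + 8 + 2 \cdot 64\right)^{2} \left(-50\right) = \left(7 + 8 + 128\right)^{2} \left(-50\right) = 143^{2} \left(-50\right) = 20449 \left(-50\right) = -1022450$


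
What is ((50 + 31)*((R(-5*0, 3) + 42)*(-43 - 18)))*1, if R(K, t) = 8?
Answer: -247050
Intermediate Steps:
((50 + 31)*((R(-5*0, 3) + 42)*(-43 - 18)))*1 = ((50 + 31)*((8 + 42)*(-43 - 18)))*1 = (81*(50*(-61)))*1 = (81*(-3050))*1 = -247050*1 = -247050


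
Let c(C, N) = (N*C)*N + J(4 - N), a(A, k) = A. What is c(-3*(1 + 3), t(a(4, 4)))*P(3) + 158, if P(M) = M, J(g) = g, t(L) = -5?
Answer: -715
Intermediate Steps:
c(C, N) = 4 - N + C*N² (c(C, N) = (N*C)*N + (4 - N) = (C*N)*N + (4 - N) = C*N² + (4 - N) = 4 - N + C*N²)
c(-3*(1 + 3), t(a(4, 4)))*P(3) + 158 = (4 - 1*(-5) - 3*(1 + 3)*(-5)²)*3 + 158 = (4 + 5 - 3*4*25)*3 + 158 = (4 + 5 - 12*25)*3 + 158 = (4 + 5 - 300)*3 + 158 = -291*3 + 158 = -873 + 158 = -715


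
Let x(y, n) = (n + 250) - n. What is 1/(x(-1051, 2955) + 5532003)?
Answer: 1/5532253 ≈ 1.8076e-7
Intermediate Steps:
x(y, n) = 250 (x(y, n) = (250 + n) - n = 250)
1/(x(-1051, 2955) + 5532003) = 1/(250 + 5532003) = 1/5532253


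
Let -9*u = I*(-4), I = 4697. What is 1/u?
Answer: 9/18788 ≈ 0.00047903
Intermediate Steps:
u = 18788/9 (u = -4697*(-4)/9 = -⅑*(-18788) = 18788/9 ≈ 2087.6)
1/u = 1/(18788/9) = 9/18788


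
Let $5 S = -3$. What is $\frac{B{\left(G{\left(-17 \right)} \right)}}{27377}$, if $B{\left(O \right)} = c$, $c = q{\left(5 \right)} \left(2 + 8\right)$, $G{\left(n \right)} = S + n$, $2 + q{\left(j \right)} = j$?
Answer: $\frac{30}{27377} \approx 0.0010958$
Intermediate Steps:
$S = - \frac{3}{5}$ ($S = \frac{1}{5} \left(-3\right) = - \frac{3}{5} \approx -0.6$)
$q{\left(j \right)} = -2 + j$
$G{\left(n \right)} = - \frac{3}{5} + n$
$c = 30$ ($c = \left(-2 + 5\right) \left(2 + 8\right) = 3 \cdot 10 = 30$)
$B{\left(O \right)} = 30$
$\frac{B{\left(G{\left(-17 \right)} \right)}}{27377} = \frac{30}{27377}$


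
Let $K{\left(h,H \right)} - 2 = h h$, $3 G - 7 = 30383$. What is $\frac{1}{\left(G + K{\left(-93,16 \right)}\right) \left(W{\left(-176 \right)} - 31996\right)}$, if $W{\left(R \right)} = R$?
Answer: $- \frac{1}{604222332} \approx -1.655 \cdot 10^{-9}$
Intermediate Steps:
$G = 10130$ ($G = \frac{7}{3} + \frac{1}{3} \cdot 30383 = \frac{7}{3} + \frac{30383}{3} = 10130$)
$K{\left(h,H \right)} = 2 + h^{2}$ ($K{\left(h,H \right)} = 2 + h h = 2 + h^{2}$)
$\frac{1}{\left(G + K{\left(-93,16 \right)}\right) \left(W{\left(-176 \right)} - 31996\right)} = \frac{1}{\left(10130 + \left(2 + \left(-93\right)^{2}\right)\right) \left(-176 - 31996\right)} = \frac{1}{\left(10130 + \left(2 + 8649\right)\right) \left(-32172\right)} = \frac{1}{\left(10130 + 8651\right) \left(-32172\right)} = \frac{1}{18781 \left(-32172\right)} = \frac{1}{-604222332} = - \frac{1}{604222332}$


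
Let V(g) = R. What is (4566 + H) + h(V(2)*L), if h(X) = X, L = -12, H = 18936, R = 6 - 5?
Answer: 23490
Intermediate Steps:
R = 1
V(g) = 1
(4566 + H) + h(V(2)*L) = (4566 + 18936) + 1*(-12) = 23502 - 12 = 23490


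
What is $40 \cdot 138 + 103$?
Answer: $5623$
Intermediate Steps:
$40 \cdot 138 + 103 = 5520 + 103 = 5623$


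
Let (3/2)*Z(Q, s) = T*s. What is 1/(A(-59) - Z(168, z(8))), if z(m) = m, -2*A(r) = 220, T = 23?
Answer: -3/698 ≈ -0.0042980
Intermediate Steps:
A(r) = -110 (A(r) = -½*220 = -110)
Z(Q, s) = 46*s/3 (Z(Q, s) = 2*(23*s)/3 = 46*s/3)
1/(A(-59) - Z(168, z(8))) = 1/(-110 - 46*8/3) = 1/(-110 - 1*368/3) = 1/(-110 - 368/3) = 1/(-698/3) = -3/698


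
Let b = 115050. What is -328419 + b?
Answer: -213369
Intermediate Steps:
-328419 + b = -328419 + 115050 = -213369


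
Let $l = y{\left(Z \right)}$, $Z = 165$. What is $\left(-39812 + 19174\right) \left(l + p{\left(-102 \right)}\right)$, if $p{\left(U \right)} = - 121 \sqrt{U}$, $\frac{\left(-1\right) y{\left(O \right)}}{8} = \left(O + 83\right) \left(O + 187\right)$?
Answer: $14412918784 + 2497198 i \sqrt{102} \approx 1.4413 \cdot 10^{10} + 2.522 \cdot 10^{7} i$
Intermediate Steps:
$y{\left(O \right)} = - 8 \left(83 + O\right) \left(187 + O\right)$ ($y{\left(O \right)} = - 8 \left(O + 83\right) \left(O + 187\right) = - 8 \left(83 + O\right) \left(187 + O\right)$)
$l = -698368$ ($l = -124168 - 356400 - 8 \cdot 165^{2} = -124168 - 356400 - 217800 = -698368$)
$\left(-39812 + 19174\right) \left(l + p{\left(-102 \right)}\right) = \left(-39812 + 19174\right) \left(-698368 - 121 \sqrt{-102}\right) = - 20638 \left(-698368 - 121 i \sqrt{102}\right) = 14412918784 + 2497198 i \sqrt{102}$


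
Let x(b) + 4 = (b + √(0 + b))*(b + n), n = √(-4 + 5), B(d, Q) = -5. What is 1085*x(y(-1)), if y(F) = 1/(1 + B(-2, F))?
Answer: -72695/16 + 3255*I/8 ≈ -4543.4 + 406.88*I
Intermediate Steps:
n = 1 (n = √1 = 1)
y(F) = -¼ (y(F) = 1/(1 - 5) = 1/(-4) = -¼)
x(b) = -4 + (1 + b)*(b + √b) (x(b) = -4 + (b + √(0 + b))*(b + 1) = -4 + (b + √b)*(1 + b) = -4 + (1 + b)*(b + √b))
1085*x(y(-1)) = 1085*(-4 - ¼ + √(-¼) + (-¼)² + (-¼)^(3/2)) = 1085*(-4 - ¼ + I/2 + 1/16 - I/8) = 1085*(-67/16 + 3*I/8) = -72695/16 + 3255*I/8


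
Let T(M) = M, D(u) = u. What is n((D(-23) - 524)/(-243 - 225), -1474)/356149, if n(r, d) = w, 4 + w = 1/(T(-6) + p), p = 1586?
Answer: -6319/562715420 ≈ -1.1229e-5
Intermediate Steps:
w = -6319/1580 (w = -4 + 1/(-6 + 1586) = -4 + 1/1580 = -6319/1580 ≈ -3.9994)
n(r, d) = -6319/1580
n((D(-23) - 524)/(-243 - 225), -1474)/356149 = -6319/1580/356149 = -6319/1580*1/356149 = -6319/562715420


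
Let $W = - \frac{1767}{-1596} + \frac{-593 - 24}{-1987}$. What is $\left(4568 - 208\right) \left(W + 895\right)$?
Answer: $\frac{54361671370}{13909} \approx 3.9084 \cdot 10^{6}$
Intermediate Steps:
$W = \frac{78873}{55636}$ ($W = \left(-1767\right) \left(- \frac{1}{1596}\right) + \left(-593 - 24\right) \left(- \frac{1}{1987}\right) = \frac{31}{28} - - \frac{617}{1987} = \frac{31}{28} + \frac{617}{1987} = \frac{78873}{55636} \approx 1.4177$)
$\left(4568 - 208\right) \left(W + 895\right) = \left(4568 - 208\right) \left(\frac{78873}{55636} + 895\right) = 4360 \cdot \frac{49873093}{55636} = \frac{54361671370}{13909}$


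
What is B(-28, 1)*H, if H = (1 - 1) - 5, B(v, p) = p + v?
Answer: 135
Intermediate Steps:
H = -5 (H = 0 - 5 = -5)
B(-28, 1)*H = (1 - 28)*(-5) = -27*(-5) = 135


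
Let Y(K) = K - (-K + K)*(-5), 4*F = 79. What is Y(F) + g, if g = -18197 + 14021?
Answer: -16625/4 ≈ -4156.3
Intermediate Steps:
F = 79/4 (F = (¼)*79 = 79/4 ≈ 19.750)
g = -4176
Y(K) = K (Y(K) = K - 0*(-5) = K - 1*0 = K + 0 = K)
Y(F) + g = 79/4 - 4176 = -16625/4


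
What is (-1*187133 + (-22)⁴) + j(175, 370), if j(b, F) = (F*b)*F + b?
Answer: 24004798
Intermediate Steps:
j(b, F) = b + b*F² (j(b, F) = b*F² + b = b + b*F²)
(-1*187133 + (-22)⁴) + j(175, 370) = (-1*187133 + (-22)⁴) + 175*(1 + 370²) = (-187133 + 234256) + 175*(1 + 136900) = 47123 + 175*136901 = 47123 + 23957675 = 24004798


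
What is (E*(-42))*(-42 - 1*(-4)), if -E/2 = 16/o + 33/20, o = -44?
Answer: -225834/55 ≈ -4106.1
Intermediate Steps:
E = -283/110 (E = -2*(16/(-44) + 33/20) = -2*(16*(-1/44) + 33*(1/20)) = -2*(-4/11 + 33/20) = -2*283/220 = -283/110 ≈ -2.5727)
(E*(-42))*(-42 - 1*(-4)) = (-283/110*(-42))*(-42 - 1*(-4)) = 5943*(-42 + 4)/55 = (5943/55)*(-38) = -225834/55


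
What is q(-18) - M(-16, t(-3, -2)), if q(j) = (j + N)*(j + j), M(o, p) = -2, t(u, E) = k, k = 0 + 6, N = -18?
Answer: 1298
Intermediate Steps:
k = 6
t(u, E) = 6
q(j) = 2*j*(-18 + j) (q(j) = (j - 18)*(j + j) = (-18 + j)*(2*j) = 2*j*(-18 + j))
q(-18) - M(-16, t(-3, -2)) = 2*(-18)*(-18 - 18) - 1*(-2) = 2*(-18)*(-36) + 2 = 1296 + 2 = 1298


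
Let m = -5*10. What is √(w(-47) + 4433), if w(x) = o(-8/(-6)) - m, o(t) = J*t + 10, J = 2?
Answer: √40461/3 ≈ 67.050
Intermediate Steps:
o(t) = 10 + 2*t (o(t) = 2*t + 10 = 10 + 2*t)
m = -50
w(x) = 188/3 (w(x) = (10 + 2*(-8/(-6))) - 1*(-50) = (10 + 2*(-8*(-⅙))) + 50 = (10 + 2*(4/3)) + 50 = (10 + 8/3) + 50 = 38/3 + 50 = 188/3)
√(w(-47) + 4433) = √(188/3 + 4433) = √(13487/3) = √40461/3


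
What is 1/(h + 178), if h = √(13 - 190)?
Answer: 178/31861 - I*√177/31861 ≈ 0.0055868 - 0.00041757*I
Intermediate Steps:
h = I*√177 (h = √(-177) = I*√177 ≈ 13.304*I)
1/(h + 178) = 1/(I*√177 + 178) = 1/(178 + I*√177)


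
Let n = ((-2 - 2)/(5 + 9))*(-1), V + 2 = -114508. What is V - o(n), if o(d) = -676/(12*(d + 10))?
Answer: -24732977/216 ≈ -1.1450e+5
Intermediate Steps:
V = -114510 (V = -2 - 114508 = -114510)
n = 2/7 (n = -4/14*(-1) = -4*1/14*(-1) = -2/7*(-1) = 2/7 ≈ 0.28571)
o(d) = -676/(120 + 12*d) (o(d) = -676/(12*(10 + d)) = -676/(120 + 12*d))
V - o(n) = -114510 - (-169)/(30 + 3*(2/7)) = -114510 - (-169)/(30 + 6/7) = -114510 - (-169)/216/7 = -114510 - (-169)*7/216 = -114510 - 1*(-1183/216) = -114510 + 1183/216 = -24732977/216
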